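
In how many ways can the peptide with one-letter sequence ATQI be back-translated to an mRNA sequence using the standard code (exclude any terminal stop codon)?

96

Ala: 4 codons.
Thr: 4 codons.
Gln: 2 codons.
Ile: 3 codons.
4 × 4 × 2 × 3 = 96.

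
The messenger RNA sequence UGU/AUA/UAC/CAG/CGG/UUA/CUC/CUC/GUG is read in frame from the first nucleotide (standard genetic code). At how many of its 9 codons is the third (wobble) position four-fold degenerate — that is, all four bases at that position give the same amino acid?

Codon 1 UGU (Cys): third position 2-fold.
Codon 2 AUA (Ile): third position 3-fold.
Codon 3 UAC (Tyr): third position 2-fold.
Codon 4 CAG (Gln): third position 2-fold.
Codon 5 CGG (Arg): third position 4-fold.
Codon 6 UUA (Leu): third position 2-fold.
Codon 7 CUC (Leu): third position 4-fold.
Codon 8 CUC (Leu): third position 4-fold.
Codon 9 GUG (Val): third position 4-fold.
Four-fold degenerate third positions: 4.

4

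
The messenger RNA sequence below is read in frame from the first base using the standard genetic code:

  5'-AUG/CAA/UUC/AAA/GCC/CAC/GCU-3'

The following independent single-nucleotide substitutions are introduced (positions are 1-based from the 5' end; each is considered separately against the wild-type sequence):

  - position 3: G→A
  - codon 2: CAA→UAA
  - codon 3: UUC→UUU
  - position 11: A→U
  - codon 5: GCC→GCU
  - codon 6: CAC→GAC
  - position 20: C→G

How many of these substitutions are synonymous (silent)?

Codon 1: AUG (Met) → AUA (Ile) — missense.
Codon 2: CAA (Gln) → UAA (Stop) — nonsense.
Codon 3: UUC (Phe) → UUU (Phe) — synonymous.
Codon 4: AAA (Lys) → AUA (Ile) — missense.
Codon 5: GCC (Ala) → GCU (Ala) — synonymous.
Codon 6: CAC (His) → GAC (Asp) — missense.
Codon 7: GCU (Ala) → GGU (Gly) — missense.
Synonymous: 2 of 7.

2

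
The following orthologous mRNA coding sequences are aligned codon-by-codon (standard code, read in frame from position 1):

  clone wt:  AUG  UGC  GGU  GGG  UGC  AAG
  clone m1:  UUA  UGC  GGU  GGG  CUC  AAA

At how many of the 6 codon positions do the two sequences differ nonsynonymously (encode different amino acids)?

Codon 1: AUG Met / UUA Leu — nonsynonymous.
Codon 2: UGC Cys / UGC Cys — identical.
Codon 3: GGU Gly / GGU Gly — identical.
Codon 4: GGG Gly / GGG Gly — identical.
Codon 5: UGC Cys / CUC Leu — nonsynonymous.
Codon 6: AAG Lys / AAA Lys — synonymous.
Nonsynonymous differences: 2.

2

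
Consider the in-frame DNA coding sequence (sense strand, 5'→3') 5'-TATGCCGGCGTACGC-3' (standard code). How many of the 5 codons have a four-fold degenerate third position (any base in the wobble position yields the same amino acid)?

4

Codon 1 TAT (Tyr): third position 2-fold.
Codon 2 GCC (Ala): third position 4-fold.
Codon 3 GGC (Gly): third position 4-fold.
Codon 4 GTA (Val): third position 4-fold.
Codon 5 CGC (Arg): third position 4-fold.
Four-fold degenerate third positions: 4.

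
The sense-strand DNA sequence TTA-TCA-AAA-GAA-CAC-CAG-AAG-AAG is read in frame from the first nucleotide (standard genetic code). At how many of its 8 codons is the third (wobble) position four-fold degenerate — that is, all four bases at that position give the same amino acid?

Codon 1 TTA (Leu): third position 2-fold.
Codon 2 TCA (Ser): third position 4-fold.
Codon 3 AAA (Lys): third position 2-fold.
Codon 4 GAA (Glu): third position 2-fold.
Codon 5 CAC (His): third position 2-fold.
Codon 6 CAG (Gln): third position 2-fold.
Codon 7 AAG (Lys): third position 2-fold.
Codon 8 AAG (Lys): third position 2-fold.
Four-fold degenerate third positions: 1.

1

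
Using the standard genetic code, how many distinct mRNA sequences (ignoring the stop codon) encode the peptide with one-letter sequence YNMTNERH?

Tyr: 2 codons.
Asn: 2 codons.
Met: 1 codon.
Thr: 4 codons.
Asn: 2 codons.
Glu: 2 codons.
Arg: 6 codons.
His: 2 codons.
2 × 2 × 1 × 4 × 2 × 2 × 6 × 2 = 768.

768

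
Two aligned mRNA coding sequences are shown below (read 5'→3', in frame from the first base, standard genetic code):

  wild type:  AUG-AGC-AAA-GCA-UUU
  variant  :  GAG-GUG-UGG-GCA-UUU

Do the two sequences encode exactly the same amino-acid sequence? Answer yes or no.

Codon 1: AUG Met / GAG Glu — nonsynonymous.
Codon 2: AGC Ser / GUG Val — nonsynonymous.
Codon 3: AAA Lys / UGG Trp — nonsynonymous.
Codon 4: GCA Ala / GCA Ala — identical.
Codon 5: UUU Phe / UUU Phe — identical.
Nonsynonymous differences: 3 → different protein.

no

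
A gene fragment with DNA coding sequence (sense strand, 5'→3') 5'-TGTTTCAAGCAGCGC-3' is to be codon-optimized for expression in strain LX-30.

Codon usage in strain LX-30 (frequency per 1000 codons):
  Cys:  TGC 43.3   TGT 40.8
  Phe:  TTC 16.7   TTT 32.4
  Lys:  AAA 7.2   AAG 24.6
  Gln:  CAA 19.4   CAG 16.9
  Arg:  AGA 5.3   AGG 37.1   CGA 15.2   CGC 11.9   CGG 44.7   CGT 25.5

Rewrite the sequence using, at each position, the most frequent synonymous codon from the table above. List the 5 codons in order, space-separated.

Codon 1 (Cys): best is TGC at 43.3.
Codon 2 (Phe): best is TTT at 32.4.
Codon 3 (Lys): best is AAG at 24.6.
Codon 4 (Gln): best is CAA at 19.4.
Codon 5 (Arg): best is CGG at 44.7.

TGC TTT AAG CAA CGG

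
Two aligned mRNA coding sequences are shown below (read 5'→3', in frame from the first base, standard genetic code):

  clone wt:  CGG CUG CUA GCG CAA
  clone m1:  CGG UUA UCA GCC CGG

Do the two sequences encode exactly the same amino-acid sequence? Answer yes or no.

no

Codon 1: CGG Arg / CGG Arg — identical.
Codon 2: CUG Leu / UUA Leu — synonymous.
Codon 3: CUA Leu / UCA Ser — nonsynonymous.
Codon 4: GCG Ala / GCC Ala — synonymous.
Codon 5: CAA Gln / CGG Arg — nonsynonymous.
Nonsynonymous differences: 2 → different protein.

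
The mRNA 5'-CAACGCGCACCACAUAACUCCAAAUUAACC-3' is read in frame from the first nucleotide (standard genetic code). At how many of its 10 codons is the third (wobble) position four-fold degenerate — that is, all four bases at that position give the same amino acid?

Codon 1 CAA (Gln): third position 2-fold.
Codon 2 CGC (Arg): third position 4-fold.
Codon 3 GCA (Ala): third position 4-fold.
Codon 4 CCA (Pro): third position 4-fold.
Codon 5 CAU (His): third position 2-fold.
Codon 6 AAC (Asn): third position 2-fold.
Codon 7 UCC (Ser): third position 4-fold.
Codon 8 AAA (Lys): third position 2-fold.
Codon 9 UUA (Leu): third position 2-fold.
Codon 10 ACC (Thr): third position 4-fold.
Four-fold degenerate third positions: 5.

5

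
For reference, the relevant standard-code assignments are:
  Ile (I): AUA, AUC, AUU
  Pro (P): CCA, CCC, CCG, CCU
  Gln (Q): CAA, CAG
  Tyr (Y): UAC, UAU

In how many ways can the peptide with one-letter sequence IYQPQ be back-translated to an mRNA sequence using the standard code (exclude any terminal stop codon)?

Ile: 3 codons.
Tyr: 2 codons.
Gln: 2 codons.
Pro: 4 codons.
Gln: 2 codons.
3 × 2 × 2 × 4 × 2 = 96.

96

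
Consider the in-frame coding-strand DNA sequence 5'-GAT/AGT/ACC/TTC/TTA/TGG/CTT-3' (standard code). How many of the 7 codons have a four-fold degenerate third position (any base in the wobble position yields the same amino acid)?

Codon 1 GAT (Asp): third position 2-fold.
Codon 2 AGT (Ser): third position 2-fold.
Codon 3 ACC (Thr): third position 4-fold.
Codon 4 TTC (Phe): third position 2-fold.
Codon 5 TTA (Leu): third position 2-fold.
Codon 6 TGG (Trp): third position 1-fold.
Codon 7 CTT (Leu): third position 4-fold.
Four-fold degenerate third positions: 2.

2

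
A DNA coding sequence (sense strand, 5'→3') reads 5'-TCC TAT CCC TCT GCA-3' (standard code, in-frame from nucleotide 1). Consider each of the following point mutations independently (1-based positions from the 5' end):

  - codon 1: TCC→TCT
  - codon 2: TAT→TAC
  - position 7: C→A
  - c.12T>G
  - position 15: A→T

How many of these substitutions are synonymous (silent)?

Codon 1: TCC (Ser) → TCT (Ser) — synonymous.
Codon 2: TAT (Tyr) → TAC (Tyr) — synonymous.
Codon 3: CCC (Pro) → ACC (Thr) — missense.
Codon 4: TCT (Ser) → TCG (Ser) — synonymous.
Codon 5: GCA (Ala) → GCT (Ala) — synonymous.
Synonymous: 4 of 5.

4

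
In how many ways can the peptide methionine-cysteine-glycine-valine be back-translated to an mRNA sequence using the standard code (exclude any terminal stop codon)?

Met: 1 codon.
Cys: 2 codons.
Gly: 4 codons.
Val: 4 codons.
1 × 2 × 4 × 4 = 32.

32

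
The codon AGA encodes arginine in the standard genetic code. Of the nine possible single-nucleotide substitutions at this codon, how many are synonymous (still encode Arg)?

Position 1: CGA → 1 synonymous.
Position 2: none → 0 synonymous.
Position 3: AGG → 1 synonymous.
Total: 1 + 0 + 1 = 2.

2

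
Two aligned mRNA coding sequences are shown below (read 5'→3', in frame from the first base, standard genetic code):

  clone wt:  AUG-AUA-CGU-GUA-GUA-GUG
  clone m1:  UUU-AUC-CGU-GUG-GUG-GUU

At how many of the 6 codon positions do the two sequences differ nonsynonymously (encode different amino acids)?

Codon 1: AUG Met / UUU Phe — nonsynonymous.
Codon 2: AUA Ile / AUC Ile — synonymous.
Codon 3: CGU Arg / CGU Arg — identical.
Codon 4: GUA Val / GUG Val — synonymous.
Codon 5: GUA Val / GUG Val — synonymous.
Codon 6: GUG Val / GUU Val — synonymous.
Nonsynonymous differences: 1.

1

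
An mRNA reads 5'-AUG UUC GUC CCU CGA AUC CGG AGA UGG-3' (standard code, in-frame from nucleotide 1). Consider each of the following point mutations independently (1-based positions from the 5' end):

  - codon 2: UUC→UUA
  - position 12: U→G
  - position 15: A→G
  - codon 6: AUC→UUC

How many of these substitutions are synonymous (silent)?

Codon 2: UUC (Phe) → UUA (Leu) — missense.
Codon 4: CCU (Pro) → CCG (Pro) — synonymous.
Codon 5: CGA (Arg) → CGG (Arg) — synonymous.
Codon 6: AUC (Ile) → UUC (Phe) — missense.
Synonymous: 2 of 4.

2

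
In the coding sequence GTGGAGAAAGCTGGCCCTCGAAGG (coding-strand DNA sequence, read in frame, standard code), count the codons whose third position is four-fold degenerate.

5

Codon 1 GTG (Val): third position 4-fold.
Codon 2 GAG (Glu): third position 2-fold.
Codon 3 AAA (Lys): third position 2-fold.
Codon 4 GCT (Ala): third position 4-fold.
Codon 5 GGC (Gly): third position 4-fold.
Codon 6 CCT (Pro): third position 4-fold.
Codon 7 CGA (Arg): third position 4-fold.
Codon 8 AGG (Arg): third position 2-fold.
Four-fold degenerate third positions: 5.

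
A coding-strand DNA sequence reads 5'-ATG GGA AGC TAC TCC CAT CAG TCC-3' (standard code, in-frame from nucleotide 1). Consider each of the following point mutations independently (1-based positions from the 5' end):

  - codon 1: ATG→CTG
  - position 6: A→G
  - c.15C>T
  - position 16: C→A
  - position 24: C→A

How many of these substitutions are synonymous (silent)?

Codon 1: ATG (Met) → CTG (Leu) — missense.
Codon 2: GGA (Gly) → GGG (Gly) — synonymous.
Codon 5: TCC (Ser) → TCT (Ser) — synonymous.
Codon 6: CAT (His) → AAT (Asn) — missense.
Codon 8: TCC (Ser) → TCA (Ser) — synonymous.
Synonymous: 3 of 5.

3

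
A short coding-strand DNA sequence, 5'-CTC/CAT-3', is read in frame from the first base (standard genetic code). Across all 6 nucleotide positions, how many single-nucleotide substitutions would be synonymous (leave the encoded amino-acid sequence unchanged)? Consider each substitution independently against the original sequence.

4

Codon 1 (CTC, Leu): 3 synonymous substitutions.
Codon 2 (CAT, His): 1 synonymous substitution.
Total: 3 + 1 = 4.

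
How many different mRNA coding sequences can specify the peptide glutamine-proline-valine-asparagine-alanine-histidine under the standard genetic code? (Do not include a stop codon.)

Gln: 2 codons.
Pro: 4 codons.
Val: 4 codons.
Asn: 2 codons.
Ala: 4 codons.
His: 2 codons.
2 × 4 × 4 × 2 × 4 × 2 = 512.

512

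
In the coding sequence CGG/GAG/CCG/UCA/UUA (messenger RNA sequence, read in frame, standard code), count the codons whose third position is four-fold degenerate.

3

Codon 1 CGG (Arg): third position 4-fold.
Codon 2 GAG (Glu): third position 2-fold.
Codon 3 CCG (Pro): third position 4-fold.
Codon 4 UCA (Ser): third position 4-fold.
Codon 5 UUA (Leu): third position 2-fold.
Four-fold degenerate third positions: 3.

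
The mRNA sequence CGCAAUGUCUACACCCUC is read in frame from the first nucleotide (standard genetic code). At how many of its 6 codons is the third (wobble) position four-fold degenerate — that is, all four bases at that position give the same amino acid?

Codon 1 CGC (Arg): third position 4-fold.
Codon 2 AAU (Asn): third position 2-fold.
Codon 3 GUC (Val): third position 4-fold.
Codon 4 UAC (Tyr): third position 2-fold.
Codon 5 ACC (Thr): third position 4-fold.
Codon 6 CUC (Leu): third position 4-fold.
Four-fold degenerate third positions: 4.

4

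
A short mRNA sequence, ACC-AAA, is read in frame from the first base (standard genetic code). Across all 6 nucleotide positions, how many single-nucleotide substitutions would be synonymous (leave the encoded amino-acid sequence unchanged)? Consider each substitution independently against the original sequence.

Codon 1 (ACC, Thr): 3 synonymous substitutions.
Codon 2 (AAA, Lys): 1 synonymous substitution.
Total: 3 + 1 = 4.

4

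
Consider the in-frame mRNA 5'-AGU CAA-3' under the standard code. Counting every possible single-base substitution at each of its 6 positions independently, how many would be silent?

Codon 1 (AGU, Ser): 1 synonymous substitution.
Codon 2 (CAA, Gln): 1 synonymous substitution.
Total: 1 + 1 = 2.

2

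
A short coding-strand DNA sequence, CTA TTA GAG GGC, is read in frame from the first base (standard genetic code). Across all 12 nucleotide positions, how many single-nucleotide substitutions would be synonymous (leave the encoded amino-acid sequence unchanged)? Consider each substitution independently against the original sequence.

Codon 1 (CTA, Leu): 4 synonymous substitutions.
Codon 2 (TTA, Leu): 2 synonymous substitutions.
Codon 3 (GAG, Glu): 1 synonymous substitution.
Codon 4 (GGC, Gly): 3 synonymous substitutions.
Total: 4 + 2 + 1 + 3 = 10.

10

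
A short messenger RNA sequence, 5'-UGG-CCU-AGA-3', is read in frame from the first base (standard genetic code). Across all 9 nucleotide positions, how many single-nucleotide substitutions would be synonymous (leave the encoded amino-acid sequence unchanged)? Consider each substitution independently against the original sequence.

5

Codon 1 (UGG, Trp): 0 synonymous substitutions.
Codon 2 (CCU, Pro): 3 synonymous substitutions.
Codon 3 (AGA, Arg): 2 synonymous substitutions.
Total: 0 + 3 + 2 = 5.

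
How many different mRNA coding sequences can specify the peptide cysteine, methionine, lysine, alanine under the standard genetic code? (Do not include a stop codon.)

Cys: 2 codons.
Met: 1 codon.
Lys: 2 codons.
Ala: 4 codons.
2 × 1 × 2 × 4 = 16.

16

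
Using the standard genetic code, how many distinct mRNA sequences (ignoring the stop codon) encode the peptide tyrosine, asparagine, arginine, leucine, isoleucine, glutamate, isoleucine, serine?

Tyr: 2 codons.
Asn: 2 codons.
Arg: 6 codons.
Leu: 6 codons.
Ile: 3 codons.
Glu: 2 codons.
Ile: 3 codons.
Ser: 6 codons.
2 × 2 × 6 × 6 × 3 × 2 × 3 × 6 = 15552.

15552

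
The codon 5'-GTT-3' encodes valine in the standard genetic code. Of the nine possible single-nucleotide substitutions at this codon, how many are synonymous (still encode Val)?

Position 1: none → 0 synonymous.
Position 2: none → 0 synonymous.
Position 3: GTC, GTA, GTG → 3 synonymous.
Total: 0 + 0 + 3 = 3.

3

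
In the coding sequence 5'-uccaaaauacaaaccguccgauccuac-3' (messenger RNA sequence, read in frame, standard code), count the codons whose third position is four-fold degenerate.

5

Codon 1 UCC (Ser): third position 4-fold.
Codon 2 AAA (Lys): third position 2-fold.
Codon 3 AUA (Ile): third position 3-fold.
Codon 4 CAA (Gln): third position 2-fold.
Codon 5 ACC (Thr): third position 4-fold.
Codon 6 GUC (Val): third position 4-fold.
Codon 7 CGA (Arg): third position 4-fold.
Codon 8 UCC (Ser): third position 4-fold.
Codon 9 UAC (Tyr): third position 2-fold.
Four-fold degenerate third positions: 5.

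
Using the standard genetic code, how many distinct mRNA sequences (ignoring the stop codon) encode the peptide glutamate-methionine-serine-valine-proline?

192

Glu: 2 codons.
Met: 1 codon.
Ser: 6 codons.
Val: 4 codons.
Pro: 4 codons.
2 × 1 × 6 × 4 × 4 = 192.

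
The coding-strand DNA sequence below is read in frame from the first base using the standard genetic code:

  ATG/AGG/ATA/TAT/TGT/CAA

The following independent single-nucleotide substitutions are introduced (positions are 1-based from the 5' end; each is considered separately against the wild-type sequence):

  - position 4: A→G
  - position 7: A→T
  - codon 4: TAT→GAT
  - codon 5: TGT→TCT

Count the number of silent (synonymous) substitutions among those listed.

0

Codon 2: AGG (Arg) → GGG (Gly) — missense.
Codon 3: ATA (Ile) → TTA (Leu) — missense.
Codon 4: TAT (Tyr) → GAT (Asp) — missense.
Codon 5: TGT (Cys) → TCT (Ser) — missense.
Synonymous: 0 of 4.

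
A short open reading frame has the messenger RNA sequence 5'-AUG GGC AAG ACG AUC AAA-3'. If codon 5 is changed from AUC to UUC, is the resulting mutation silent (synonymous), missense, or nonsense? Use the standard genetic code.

missense

Position 13 falls in codon 5: AUC → Ile.
After the substitution the codon is UUC → Phe.
Ile ≠ Phe, so this is a missense mutation.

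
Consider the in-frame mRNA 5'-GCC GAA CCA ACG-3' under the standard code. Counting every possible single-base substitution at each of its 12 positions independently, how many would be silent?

10

Codon 1 (GCC, Ala): 3 synonymous substitutions.
Codon 2 (GAA, Glu): 1 synonymous substitution.
Codon 3 (CCA, Pro): 3 synonymous substitutions.
Codon 4 (ACG, Thr): 3 synonymous substitutions.
Total: 3 + 1 + 3 + 3 = 10.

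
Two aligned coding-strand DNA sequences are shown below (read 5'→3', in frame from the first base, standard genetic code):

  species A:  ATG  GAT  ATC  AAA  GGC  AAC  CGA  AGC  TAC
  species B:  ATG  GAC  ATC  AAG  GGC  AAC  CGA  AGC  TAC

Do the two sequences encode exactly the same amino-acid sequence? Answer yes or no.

yes

Codon 1: ATG Met / ATG Met — identical.
Codon 2: GAT Asp / GAC Asp — synonymous.
Codon 3: ATC Ile / ATC Ile — identical.
Codon 4: AAA Lys / AAG Lys — synonymous.
Codon 5: GGC Gly / GGC Gly — identical.
Codon 6: AAC Asn / AAC Asn — identical.
Codon 7: CGA Arg / CGA Arg — identical.
Codon 8: AGC Ser / AGC Ser — identical.
Codon 9: TAC Tyr / TAC Tyr — identical.
Nonsynonymous differences: 0 → same protein.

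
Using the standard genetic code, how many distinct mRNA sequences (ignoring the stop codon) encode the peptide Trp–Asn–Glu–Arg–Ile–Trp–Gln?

144

Trp: 1 codon.
Asn: 2 codons.
Glu: 2 codons.
Arg: 6 codons.
Ile: 3 codons.
Trp: 1 codon.
Gln: 2 codons.
1 × 2 × 2 × 6 × 3 × 1 × 2 = 144.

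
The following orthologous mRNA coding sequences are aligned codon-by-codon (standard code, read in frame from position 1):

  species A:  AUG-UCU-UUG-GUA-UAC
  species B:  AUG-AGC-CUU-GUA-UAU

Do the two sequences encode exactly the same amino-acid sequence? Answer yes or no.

yes

Codon 1: AUG Met / AUG Met — identical.
Codon 2: UCU Ser / AGC Ser — synonymous.
Codon 3: UUG Leu / CUU Leu — synonymous.
Codon 4: GUA Val / GUA Val — identical.
Codon 5: UAC Tyr / UAU Tyr — synonymous.
Nonsynonymous differences: 0 → same protein.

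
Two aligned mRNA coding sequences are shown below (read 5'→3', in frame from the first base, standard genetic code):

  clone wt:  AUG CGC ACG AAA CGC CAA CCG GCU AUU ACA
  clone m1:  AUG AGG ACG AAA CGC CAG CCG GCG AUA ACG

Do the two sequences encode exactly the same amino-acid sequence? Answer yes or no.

yes

Codon 1: AUG Met / AUG Met — identical.
Codon 2: CGC Arg / AGG Arg — synonymous.
Codon 3: ACG Thr / ACG Thr — identical.
Codon 4: AAA Lys / AAA Lys — identical.
Codon 5: CGC Arg / CGC Arg — identical.
Codon 6: CAA Gln / CAG Gln — synonymous.
Codon 7: CCG Pro / CCG Pro — identical.
Codon 8: GCU Ala / GCG Ala — synonymous.
Codon 9: AUU Ile / AUA Ile — synonymous.
Codon 10: ACA Thr / ACG Thr — synonymous.
Nonsynonymous differences: 0 → same protein.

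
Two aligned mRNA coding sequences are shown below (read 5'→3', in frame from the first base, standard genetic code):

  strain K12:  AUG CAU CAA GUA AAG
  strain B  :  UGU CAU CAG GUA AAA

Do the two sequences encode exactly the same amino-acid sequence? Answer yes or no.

Codon 1: AUG Met / UGU Cys — nonsynonymous.
Codon 2: CAU His / CAU His — identical.
Codon 3: CAA Gln / CAG Gln — synonymous.
Codon 4: GUA Val / GUA Val — identical.
Codon 5: AAG Lys / AAA Lys — synonymous.
Nonsynonymous differences: 1 → different protein.

no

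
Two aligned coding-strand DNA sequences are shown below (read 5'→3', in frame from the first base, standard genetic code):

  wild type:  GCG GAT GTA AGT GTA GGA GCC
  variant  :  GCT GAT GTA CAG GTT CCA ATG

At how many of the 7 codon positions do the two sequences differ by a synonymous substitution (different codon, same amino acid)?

2

Codon 1: GCG Ala / GCT Ala — synonymous.
Codon 2: GAT Asp / GAT Asp — identical.
Codon 3: GTA Val / GTA Val — identical.
Codon 4: AGT Ser / CAG Gln — nonsynonymous.
Codon 5: GTA Val / GTT Val — synonymous.
Codon 6: GGA Gly / CCA Pro — nonsynonymous.
Codon 7: GCC Ala / ATG Met — nonsynonymous.
Synonymous differences: 2.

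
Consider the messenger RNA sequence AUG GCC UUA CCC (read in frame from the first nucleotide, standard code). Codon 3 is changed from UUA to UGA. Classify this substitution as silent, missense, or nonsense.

Position 8 falls in codon 3: UUA → Leu.
After the substitution the codon is UGA → Stop.
The new codon is a stop codon, so this is a nonsense mutation.

nonsense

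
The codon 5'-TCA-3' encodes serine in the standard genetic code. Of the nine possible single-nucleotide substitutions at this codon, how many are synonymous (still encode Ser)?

3

Position 1: none → 0 synonymous.
Position 2: none → 0 synonymous.
Position 3: TCT, TCC, TCG → 3 synonymous.
Total: 0 + 0 + 3 = 3.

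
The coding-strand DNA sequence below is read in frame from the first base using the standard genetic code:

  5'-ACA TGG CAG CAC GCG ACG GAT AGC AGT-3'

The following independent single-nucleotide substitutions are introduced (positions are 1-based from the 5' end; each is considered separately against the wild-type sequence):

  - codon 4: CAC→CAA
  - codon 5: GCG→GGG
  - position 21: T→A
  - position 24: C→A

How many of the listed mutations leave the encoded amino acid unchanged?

0

Codon 4: CAC (His) → CAA (Gln) — missense.
Codon 5: GCG (Ala) → GGG (Gly) — missense.
Codon 7: GAT (Asp) → GAA (Glu) — missense.
Codon 8: AGC (Ser) → AGA (Arg) — missense.
Synonymous: 0 of 4.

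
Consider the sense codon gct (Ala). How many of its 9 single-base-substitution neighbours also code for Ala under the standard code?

Position 1: none → 0 synonymous.
Position 2: none → 0 synonymous.
Position 3: GCC, GCA, GCG → 3 synonymous.
Total: 0 + 0 + 3 = 3.

3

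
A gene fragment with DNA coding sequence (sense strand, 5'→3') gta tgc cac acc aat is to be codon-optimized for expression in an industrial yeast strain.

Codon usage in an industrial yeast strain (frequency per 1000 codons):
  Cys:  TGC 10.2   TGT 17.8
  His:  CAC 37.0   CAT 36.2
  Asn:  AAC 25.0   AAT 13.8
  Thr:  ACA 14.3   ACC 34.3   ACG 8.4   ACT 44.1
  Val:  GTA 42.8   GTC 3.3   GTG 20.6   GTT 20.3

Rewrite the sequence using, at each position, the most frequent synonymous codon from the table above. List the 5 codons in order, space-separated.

GTA TGT CAC ACT AAC

Codon 1 (Val): best is GTA at 42.8.
Codon 2 (Cys): best is TGT at 17.8.
Codon 3 (His): best is CAC at 37.0.
Codon 4 (Thr): best is ACT at 44.1.
Codon 5 (Asn): best is AAC at 25.0.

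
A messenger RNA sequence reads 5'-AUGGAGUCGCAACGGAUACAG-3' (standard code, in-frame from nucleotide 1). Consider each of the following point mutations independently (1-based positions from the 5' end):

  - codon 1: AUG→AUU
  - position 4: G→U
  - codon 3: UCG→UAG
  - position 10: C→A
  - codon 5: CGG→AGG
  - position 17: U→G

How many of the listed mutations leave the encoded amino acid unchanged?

1

Codon 1: AUG (Met) → AUU (Ile) — missense.
Codon 2: GAG (Glu) → UAG (Stop) — nonsense.
Codon 3: UCG (Ser) → UAG (Stop) — nonsense.
Codon 4: CAA (Gln) → AAA (Lys) — missense.
Codon 5: CGG (Arg) → AGG (Arg) — synonymous.
Codon 6: AUA (Ile) → AGA (Arg) — missense.
Synonymous: 1 of 6.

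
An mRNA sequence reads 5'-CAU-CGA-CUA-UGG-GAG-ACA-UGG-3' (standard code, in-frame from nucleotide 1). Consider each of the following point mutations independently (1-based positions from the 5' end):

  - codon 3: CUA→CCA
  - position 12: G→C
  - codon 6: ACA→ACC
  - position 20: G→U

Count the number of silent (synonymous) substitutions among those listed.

1

Codon 3: CUA (Leu) → CCA (Pro) — missense.
Codon 4: UGG (Trp) → UGC (Cys) — missense.
Codon 6: ACA (Thr) → ACC (Thr) — synonymous.
Codon 7: UGG (Trp) → UUG (Leu) — missense.
Synonymous: 1 of 4.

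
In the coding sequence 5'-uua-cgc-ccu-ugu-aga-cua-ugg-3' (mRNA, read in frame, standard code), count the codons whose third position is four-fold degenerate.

3

Codon 1 UUA (Leu): third position 2-fold.
Codon 2 CGC (Arg): third position 4-fold.
Codon 3 CCU (Pro): third position 4-fold.
Codon 4 UGU (Cys): third position 2-fold.
Codon 5 AGA (Arg): third position 2-fold.
Codon 6 CUA (Leu): third position 4-fold.
Codon 7 UGG (Trp): third position 1-fold.
Four-fold degenerate third positions: 3.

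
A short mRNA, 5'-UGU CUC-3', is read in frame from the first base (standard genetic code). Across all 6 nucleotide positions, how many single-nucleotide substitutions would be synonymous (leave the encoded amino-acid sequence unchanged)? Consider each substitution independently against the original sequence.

Codon 1 (UGU, Cys): 1 synonymous substitution.
Codon 2 (CUC, Leu): 3 synonymous substitutions.
Total: 1 + 3 = 4.

4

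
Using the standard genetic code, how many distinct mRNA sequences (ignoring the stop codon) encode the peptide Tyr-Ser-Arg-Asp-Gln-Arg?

Tyr: 2 codons.
Ser: 6 codons.
Arg: 6 codons.
Asp: 2 codons.
Gln: 2 codons.
Arg: 6 codons.
2 × 6 × 6 × 2 × 2 × 6 = 1728.

1728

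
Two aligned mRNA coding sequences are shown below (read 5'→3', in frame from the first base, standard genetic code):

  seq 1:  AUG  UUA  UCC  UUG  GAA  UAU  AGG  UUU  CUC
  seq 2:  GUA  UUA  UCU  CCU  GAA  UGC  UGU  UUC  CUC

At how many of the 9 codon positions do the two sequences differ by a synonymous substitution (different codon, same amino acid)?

Codon 1: AUG Met / GUA Val — nonsynonymous.
Codon 2: UUA Leu / UUA Leu — identical.
Codon 3: UCC Ser / UCU Ser — synonymous.
Codon 4: UUG Leu / CCU Pro — nonsynonymous.
Codon 5: GAA Glu / GAA Glu — identical.
Codon 6: UAU Tyr / UGC Cys — nonsynonymous.
Codon 7: AGG Arg / UGU Cys — nonsynonymous.
Codon 8: UUU Phe / UUC Phe — synonymous.
Codon 9: CUC Leu / CUC Leu — identical.
Synonymous differences: 2.

2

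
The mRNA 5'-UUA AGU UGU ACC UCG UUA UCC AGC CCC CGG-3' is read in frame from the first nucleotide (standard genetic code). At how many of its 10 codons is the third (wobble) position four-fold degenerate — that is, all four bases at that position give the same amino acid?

5

Codon 1 UUA (Leu): third position 2-fold.
Codon 2 AGU (Ser): third position 2-fold.
Codon 3 UGU (Cys): third position 2-fold.
Codon 4 ACC (Thr): third position 4-fold.
Codon 5 UCG (Ser): third position 4-fold.
Codon 6 UUA (Leu): third position 2-fold.
Codon 7 UCC (Ser): third position 4-fold.
Codon 8 AGC (Ser): third position 2-fold.
Codon 9 CCC (Pro): third position 4-fold.
Codon 10 CGG (Arg): third position 4-fold.
Four-fold degenerate third positions: 5.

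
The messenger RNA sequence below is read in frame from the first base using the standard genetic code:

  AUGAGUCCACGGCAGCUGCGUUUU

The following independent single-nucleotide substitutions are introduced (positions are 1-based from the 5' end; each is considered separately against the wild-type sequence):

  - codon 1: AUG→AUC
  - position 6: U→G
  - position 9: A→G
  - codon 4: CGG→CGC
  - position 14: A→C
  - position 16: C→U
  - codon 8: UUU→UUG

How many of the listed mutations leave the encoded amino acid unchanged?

3

Codon 1: AUG (Met) → AUC (Ile) — missense.
Codon 2: AGU (Ser) → AGG (Arg) — missense.
Codon 3: CCA (Pro) → CCG (Pro) — synonymous.
Codon 4: CGG (Arg) → CGC (Arg) — synonymous.
Codon 5: CAG (Gln) → CCG (Pro) — missense.
Codon 6: CUG (Leu) → UUG (Leu) — synonymous.
Codon 8: UUU (Phe) → UUG (Leu) — missense.
Synonymous: 3 of 7.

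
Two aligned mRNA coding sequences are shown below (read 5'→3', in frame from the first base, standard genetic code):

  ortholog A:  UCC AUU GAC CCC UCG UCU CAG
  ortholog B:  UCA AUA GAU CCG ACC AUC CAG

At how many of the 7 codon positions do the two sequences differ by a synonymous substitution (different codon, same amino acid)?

4

Codon 1: UCC Ser / UCA Ser — synonymous.
Codon 2: AUU Ile / AUA Ile — synonymous.
Codon 3: GAC Asp / GAU Asp — synonymous.
Codon 4: CCC Pro / CCG Pro — synonymous.
Codon 5: UCG Ser / ACC Thr — nonsynonymous.
Codon 6: UCU Ser / AUC Ile — nonsynonymous.
Codon 7: CAG Gln / CAG Gln — identical.
Synonymous differences: 4.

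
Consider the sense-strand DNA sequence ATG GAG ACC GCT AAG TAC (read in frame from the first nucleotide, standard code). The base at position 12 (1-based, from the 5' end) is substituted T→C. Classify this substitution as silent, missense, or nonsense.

Position 12 falls in codon 4: GCT → Ala.
After the substitution the codon is GCC → Ala.
Both encode Ala, so the change is synonymous.

silent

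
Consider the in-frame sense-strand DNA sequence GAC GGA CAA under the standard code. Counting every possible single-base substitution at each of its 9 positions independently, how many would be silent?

Codon 1 (GAC, Asp): 1 synonymous substitution.
Codon 2 (GGA, Gly): 3 synonymous substitutions.
Codon 3 (CAA, Gln): 1 synonymous substitution.
Total: 1 + 3 + 1 = 5.

5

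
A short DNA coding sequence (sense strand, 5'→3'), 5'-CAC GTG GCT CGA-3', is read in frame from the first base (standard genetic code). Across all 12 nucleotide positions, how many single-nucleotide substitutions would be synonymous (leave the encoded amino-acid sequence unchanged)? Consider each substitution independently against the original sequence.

Codon 1 (CAC, His): 1 synonymous substitution.
Codon 2 (GTG, Val): 3 synonymous substitutions.
Codon 3 (GCT, Ala): 3 synonymous substitutions.
Codon 4 (CGA, Arg): 4 synonymous substitutions.
Total: 1 + 3 + 3 + 4 = 11.

11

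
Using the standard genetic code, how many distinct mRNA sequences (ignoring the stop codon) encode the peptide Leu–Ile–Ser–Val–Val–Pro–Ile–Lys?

Leu: 6 codons.
Ile: 3 codons.
Ser: 6 codons.
Val: 4 codons.
Val: 4 codons.
Pro: 4 codons.
Ile: 3 codons.
Lys: 2 codons.
6 × 3 × 6 × 4 × 4 × 4 × 3 × 2 = 41472.

41472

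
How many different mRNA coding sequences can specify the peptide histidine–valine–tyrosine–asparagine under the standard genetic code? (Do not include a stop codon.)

32

His: 2 codons.
Val: 4 codons.
Tyr: 2 codons.
Asn: 2 codons.
2 × 4 × 2 × 2 = 32.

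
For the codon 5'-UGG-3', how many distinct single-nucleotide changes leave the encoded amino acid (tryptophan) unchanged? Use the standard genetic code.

0

Position 1: none → 0 synonymous.
Position 2: none → 0 synonymous.
Position 3: none → 0 synonymous.
Total: 0 + 0 + 0 = 0.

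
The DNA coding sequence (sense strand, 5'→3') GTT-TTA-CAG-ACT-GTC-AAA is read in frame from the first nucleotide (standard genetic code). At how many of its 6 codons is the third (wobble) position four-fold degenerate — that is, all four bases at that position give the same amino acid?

3

Codon 1 GTT (Val): third position 4-fold.
Codon 2 TTA (Leu): third position 2-fold.
Codon 3 CAG (Gln): third position 2-fold.
Codon 4 ACT (Thr): third position 4-fold.
Codon 5 GTC (Val): third position 4-fold.
Codon 6 AAA (Lys): third position 2-fold.
Four-fold degenerate third positions: 3.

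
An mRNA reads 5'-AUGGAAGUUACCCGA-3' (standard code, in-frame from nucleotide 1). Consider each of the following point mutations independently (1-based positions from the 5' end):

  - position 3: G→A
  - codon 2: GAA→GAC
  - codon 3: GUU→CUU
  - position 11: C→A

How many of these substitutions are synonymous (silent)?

Codon 1: AUG (Met) → AUA (Ile) — missense.
Codon 2: GAA (Glu) → GAC (Asp) — missense.
Codon 3: GUU (Val) → CUU (Leu) — missense.
Codon 4: ACC (Thr) → AAC (Asn) — missense.
Synonymous: 0 of 4.

0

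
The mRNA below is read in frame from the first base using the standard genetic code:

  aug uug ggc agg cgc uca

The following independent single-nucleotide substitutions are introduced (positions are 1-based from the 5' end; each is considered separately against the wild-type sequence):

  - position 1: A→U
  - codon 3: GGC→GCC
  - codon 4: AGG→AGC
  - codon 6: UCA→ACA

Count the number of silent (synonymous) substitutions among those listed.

Codon 1: AUG (Met) → UUG (Leu) — missense.
Codon 3: GGC (Gly) → GCC (Ala) — missense.
Codon 4: AGG (Arg) → AGC (Ser) — missense.
Codon 6: UCA (Ser) → ACA (Thr) — missense.
Synonymous: 0 of 4.

0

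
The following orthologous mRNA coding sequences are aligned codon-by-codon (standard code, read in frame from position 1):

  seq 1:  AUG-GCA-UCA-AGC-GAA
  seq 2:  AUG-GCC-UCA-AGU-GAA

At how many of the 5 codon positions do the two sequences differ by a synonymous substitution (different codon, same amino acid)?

2

Codon 1: AUG Met / AUG Met — identical.
Codon 2: GCA Ala / GCC Ala — synonymous.
Codon 3: UCA Ser / UCA Ser — identical.
Codon 4: AGC Ser / AGU Ser — synonymous.
Codon 5: GAA Glu / GAA Glu — identical.
Synonymous differences: 2.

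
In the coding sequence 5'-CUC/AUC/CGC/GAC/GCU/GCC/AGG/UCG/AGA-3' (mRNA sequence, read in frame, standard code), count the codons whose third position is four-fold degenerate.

5

Codon 1 CUC (Leu): third position 4-fold.
Codon 2 AUC (Ile): third position 3-fold.
Codon 3 CGC (Arg): third position 4-fold.
Codon 4 GAC (Asp): third position 2-fold.
Codon 5 GCU (Ala): third position 4-fold.
Codon 6 GCC (Ala): third position 4-fold.
Codon 7 AGG (Arg): third position 2-fold.
Codon 8 UCG (Ser): third position 4-fold.
Codon 9 AGA (Arg): third position 2-fold.
Four-fold degenerate third positions: 5.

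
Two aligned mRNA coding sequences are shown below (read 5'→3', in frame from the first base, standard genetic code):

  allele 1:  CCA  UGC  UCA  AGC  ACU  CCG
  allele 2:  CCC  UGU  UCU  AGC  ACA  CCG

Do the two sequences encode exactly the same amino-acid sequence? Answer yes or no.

Codon 1: CCA Pro / CCC Pro — synonymous.
Codon 2: UGC Cys / UGU Cys — synonymous.
Codon 3: UCA Ser / UCU Ser — synonymous.
Codon 4: AGC Ser / AGC Ser — identical.
Codon 5: ACU Thr / ACA Thr — synonymous.
Codon 6: CCG Pro / CCG Pro — identical.
Nonsynonymous differences: 0 → same protein.

yes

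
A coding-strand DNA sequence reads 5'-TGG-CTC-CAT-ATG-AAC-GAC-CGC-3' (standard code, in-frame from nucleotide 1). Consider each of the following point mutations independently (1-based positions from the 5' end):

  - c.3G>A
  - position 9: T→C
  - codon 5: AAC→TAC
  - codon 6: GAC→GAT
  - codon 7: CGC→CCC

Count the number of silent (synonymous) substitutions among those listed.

Codon 1: TGG (Trp) → TGA (Stop) — nonsense.
Codon 3: CAT (His) → CAC (His) — synonymous.
Codon 5: AAC (Asn) → TAC (Tyr) — missense.
Codon 6: GAC (Asp) → GAT (Asp) — synonymous.
Codon 7: CGC (Arg) → CCC (Pro) — missense.
Synonymous: 2 of 5.

2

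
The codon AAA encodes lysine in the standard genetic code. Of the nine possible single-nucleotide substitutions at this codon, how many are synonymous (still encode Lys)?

1

Position 1: none → 0 synonymous.
Position 2: none → 0 synonymous.
Position 3: AAG → 1 synonymous.
Total: 0 + 0 + 1 = 1.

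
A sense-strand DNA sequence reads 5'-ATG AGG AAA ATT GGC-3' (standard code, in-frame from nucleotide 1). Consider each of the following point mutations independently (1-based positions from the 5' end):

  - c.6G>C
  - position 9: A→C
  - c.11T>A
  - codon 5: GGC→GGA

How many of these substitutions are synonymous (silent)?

Codon 2: AGG (Arg) → AGC (Ser) — missense.
Codon 3: AAA (Lys) → AAC (Asn) — missense.
Codon 4: ATT (Ile) → AAT (Asn) — missense.
Codon 5: GGC (Gly) → GGA (Gly) — synonymous.
Synonymous: 1 of 4.

1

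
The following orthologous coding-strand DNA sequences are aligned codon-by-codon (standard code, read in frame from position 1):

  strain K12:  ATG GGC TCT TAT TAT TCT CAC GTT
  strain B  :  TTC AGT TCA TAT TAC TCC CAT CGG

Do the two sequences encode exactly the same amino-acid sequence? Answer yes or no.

no

Codon 1: ATG Met / TTC Phe — nonsynonymous.
Codon 2: GGC Gly / AGT Ser — nonsynonymous.
Codon 3: TCT Ser / TCA Ser — synonymous.
Codon 4: TAT Tyr / TAT Tyr — identical.
Codon 5: TAT Tyr / TAC Tyr — synonymous.
Codon 6: TCT Ser / TCC Ser — synonymous.
Codon 7: CAC His / CAT His — synonymous.
Codon 8: GTT Val / CGG Arg — nonsynonymous.
Nonsynonymous differences: 3 → different protein.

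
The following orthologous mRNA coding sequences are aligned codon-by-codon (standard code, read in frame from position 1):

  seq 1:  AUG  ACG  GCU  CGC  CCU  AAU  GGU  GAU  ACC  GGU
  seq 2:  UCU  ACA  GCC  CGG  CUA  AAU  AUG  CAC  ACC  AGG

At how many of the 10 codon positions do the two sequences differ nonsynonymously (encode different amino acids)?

Codon 1: AUG Met / UCU Ser — nonsynonymous.
Codon 2: ACG Thr / ACA Thr — synonymous.
Codon 3: GCU Ala / GCC Ala — synonymous.
Codon 4: CGC Arg / CGG Arg — synonymous.
Codon 5: CCU Pro / CUA Leu — nonsynonymous.
Codon 6: AAU Asn / AAU Asn — identical.
Codon 7: GGU Gly / AUG Met — nonsynonymous.
Codon 8: GAU Asp / CAC His — nonsynonymous.
Codon 9: ACC Thr / ACC Thr — identical.
Codon 10: GGU Gly / AGG Arg — nonsynonymous.
Nonsynonymous differences: 5.

5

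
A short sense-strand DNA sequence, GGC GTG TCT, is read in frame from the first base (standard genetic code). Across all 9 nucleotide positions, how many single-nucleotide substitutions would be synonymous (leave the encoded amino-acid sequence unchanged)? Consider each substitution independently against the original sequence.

9

Codon 1 (GGC, Gly): 3 synonymous substitutions.
Codon 2 (GTG, Val): 3 synonymous substitutions.
Codon 3 (TCT, Ser): 3 synonymous substitutions.
Total: 3 + 3 + 3 = 9.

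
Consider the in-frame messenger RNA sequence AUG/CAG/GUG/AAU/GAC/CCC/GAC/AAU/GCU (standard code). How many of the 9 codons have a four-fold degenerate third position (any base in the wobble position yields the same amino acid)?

3

Codon 1 AUG (Met): third position 1-fold.
Codon 2 CAG (Gln): third position 2-fold.
Codon 3 GUG (Val): third position 4-fold.
Codon 4 AAU (Asn): third position 2-fold.
Codon 5 GAC (Asp): third position 2-fold.
Codon 6 CCC (Pro): third position 4-fold.
Codon 7 GAC (Asp): third position 2-fold.
Codon 8 AAU (Asn): third position 2-fold.
Codon 9 GCU (Ala): third position 4-fold.
Four-fold degenerate third positions: 3.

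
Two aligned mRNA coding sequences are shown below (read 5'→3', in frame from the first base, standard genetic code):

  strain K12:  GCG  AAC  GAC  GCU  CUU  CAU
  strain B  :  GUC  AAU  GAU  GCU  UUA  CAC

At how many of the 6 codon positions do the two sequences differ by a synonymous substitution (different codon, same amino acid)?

4

Codon 1: GCG Ala / GUC Val — nonsynonymous.
Codon 2: AAC Asn / AAU Asn — synonymous.
Codon 3: GAC Asp / GAU Asp — synonymous.
Codon 4: GCU Ala / GCU Ala — identical.
Codon 5: CUU Leu / UUA Leu — synonymous.
Codon 6: CAU His / CAC His — synonymous.
Synonymous differences: 4.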